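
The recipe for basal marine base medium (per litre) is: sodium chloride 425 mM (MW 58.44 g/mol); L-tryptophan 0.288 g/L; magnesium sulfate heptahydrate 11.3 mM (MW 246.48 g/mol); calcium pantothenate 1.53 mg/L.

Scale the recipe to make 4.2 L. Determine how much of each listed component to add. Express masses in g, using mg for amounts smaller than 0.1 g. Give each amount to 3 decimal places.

Scale factor relative to 1 L: 4.2.
sodium chloride: 425 mmol/L × 58.44 g/mol × 4.2 L ÷ 1000 = 104.315 g
L-tryptophan: 0.288 g/L × 4.2 L = 1.210 g
magnesium sulfate heptahydrate: 11.3 mmol/L × 246.48 g/mol × 4.2 L ÷ 1000 = 11.698 g
calcium pantothenate: 1.53 mg/L × 4.2 L = 6.426 mg

sodium chloride 104.315 g; L-tryptophan 1.210 g; magnesium sulfate heptahydrate 11.698 g; calcium pantothenate 6.426 mg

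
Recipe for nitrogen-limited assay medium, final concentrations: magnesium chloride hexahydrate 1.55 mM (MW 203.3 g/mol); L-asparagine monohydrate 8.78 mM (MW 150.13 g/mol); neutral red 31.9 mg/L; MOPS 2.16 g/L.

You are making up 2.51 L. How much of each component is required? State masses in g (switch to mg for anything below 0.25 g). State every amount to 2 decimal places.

magnesium chloride hexahydrate 0.79 g; L-asparagine monohydrate 3.31 g; neutral red 80.07 mg; MOPS 5.42 g

Scale factor relative to 1 L: 2.51.
magnesium chloride hexahydrate: 1.55 mmol/L × 203.3 g/mol × 2.51 L ÷ 1000 = 0.79 g
L-asparagine monohydrate: 8.78 mmol/L × 150.13 g/mol × 2.51 L ÷ 1000 = 3.31 g
neutral red: 31.9 mg/L × 2.51 L = 80.07 mg
MOPS: 2.16 g/L × 2.51 L = 5.42 g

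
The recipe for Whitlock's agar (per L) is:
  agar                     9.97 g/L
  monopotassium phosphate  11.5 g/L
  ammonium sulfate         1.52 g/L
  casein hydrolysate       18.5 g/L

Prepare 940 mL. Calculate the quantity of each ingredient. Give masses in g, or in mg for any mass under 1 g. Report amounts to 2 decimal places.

Working volume: 940 mL = 0.94 L.
agar: 9.97 g/L × 0.94 L = 9.37 g
monopotassium phosphate: 11.5 g/L × 0.94 L = 10.81 g
ammonium sulfate: 1.52 g/L × 0.94 L = 1.43 g
casein hydrolysate: 18.5 g/L × 0.94 L = 17.39 g

agar 9.37 g; monopotassium phosphate 10.81 g; ammonium sulfate 1.43 g; casein hydrolysate 17.39 g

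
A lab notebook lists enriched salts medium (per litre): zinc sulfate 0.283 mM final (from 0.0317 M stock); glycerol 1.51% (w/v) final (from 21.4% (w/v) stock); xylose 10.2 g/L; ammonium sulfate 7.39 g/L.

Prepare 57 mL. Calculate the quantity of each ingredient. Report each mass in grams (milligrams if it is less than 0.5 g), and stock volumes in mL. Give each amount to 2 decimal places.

zinc sulfate 0.51 mL; glycerol 4.02 mL; xylose 0.58 g; ammonium sulfate 421.23 mg

Working volume: 57 mL = 0.057 L.
zinc sulfate: dilute stock: 0.283 mM × 57 mL ÷ 31.7 mM = 0.51 mL
glycerol: C1V1 = C2V2 → 1.51% ÷ 21.4% × 57 mL = 4.02 mL
xylose: 10.2 g/L × 0.057 L = 0.58 g
ammonium sulfate: 7.39 g/L × 0.057 L = 0.42123 g = 421.23 mg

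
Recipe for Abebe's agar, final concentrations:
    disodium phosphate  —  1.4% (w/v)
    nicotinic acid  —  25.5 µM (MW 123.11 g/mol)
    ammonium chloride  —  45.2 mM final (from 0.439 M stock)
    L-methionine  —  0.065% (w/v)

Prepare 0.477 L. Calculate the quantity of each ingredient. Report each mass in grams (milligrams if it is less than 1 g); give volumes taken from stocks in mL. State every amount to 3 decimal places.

Scale factor relative to 1 L: 0.477.
disodium phosphate: 1.4 g per 100 mL × 477 mL ÷ 100 = 6.678 g
nicotinic acid: 25.5 µmol/L × 123.11 g/mol × 0.477 L ÷ 1000 = 1.497 mg
ammonium chloride: C1V1 = C2V2 → 45.2 mM × 477 mL ÷ 439 mM = 49.113 mL
L-methionine: 0.065 g per 100 mL × 477 mL ÷ 100 = 0.31005 g = 310.050 mg

disodium phosphate 6.678 g; nicotinic acid 1.497 mg; ammonium chloride 49.113 mL; L-methionine 310.050 mg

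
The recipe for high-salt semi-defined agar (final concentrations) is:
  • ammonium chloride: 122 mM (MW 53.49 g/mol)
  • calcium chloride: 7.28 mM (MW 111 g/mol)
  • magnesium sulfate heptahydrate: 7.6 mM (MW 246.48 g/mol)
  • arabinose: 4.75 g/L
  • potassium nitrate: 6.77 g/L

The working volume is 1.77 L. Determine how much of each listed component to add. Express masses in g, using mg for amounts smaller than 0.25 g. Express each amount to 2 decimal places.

ammonium chloride 11.55 g; calcium chloride 1.43 g; magnesium sulfate heptahydrate 3.32 g; arabinose 8.41 g; potassium nitrate 11.98 g

Scale factor relative to 1 L: 1.77.
ammonium chloride: 122 mmol/L × 53.49 g/mol × 1.77 L ÷ 1000 = 11.55 g
calcium chloride: 7.28 mmol/L × 111 g/mol × 1.77 L ÷ 1000 = 1.43 g
magnesium sulfate heptahydrate: 7.6 mmol/L × 246.48 g/mol × 1.77 L ÷ 1000 = 3.32 g
arabinose: 4.75 g/L × 1.77 L = 8.41 g
potassium nitrate: 6.77 g/L × 1.77 L = 11.98 g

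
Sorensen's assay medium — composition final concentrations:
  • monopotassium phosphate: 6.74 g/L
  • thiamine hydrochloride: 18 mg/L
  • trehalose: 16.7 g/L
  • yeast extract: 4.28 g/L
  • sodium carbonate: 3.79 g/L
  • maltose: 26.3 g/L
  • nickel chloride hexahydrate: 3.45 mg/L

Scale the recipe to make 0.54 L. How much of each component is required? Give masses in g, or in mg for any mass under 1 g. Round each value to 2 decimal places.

monopotassium phosphate 3.64 g; thiamine hydrochloride 9.72 mg; trehalose 9.02 g; yeast extract 2.31 g; sodium carbonate 2.05 g; maltose 14.20 g; nickel chloride hexahydrate 1.86 mg

Scale factor relative to 1 L: 0.54.
monopotassium phosphate: 6.74 g/L × 0.54 L = 3.64 g
thiamine hydrochloride: 18 mg/L × 0.54 L = 9.72 mg
trehalose: 16.7 g/L × 0.54 L = 9.02 g
yeast extract: 4.28 g/L × 0.54 L = 2.31 g
sodium carbonate: 3.79 g/L × 0.54 L = 2.05 g
maltose: 26.3 g/L × 0.54 L = 14.20 g
nickel chloride hexahydrate: 3.45 mg/L × 0.54 L = 1.86 mg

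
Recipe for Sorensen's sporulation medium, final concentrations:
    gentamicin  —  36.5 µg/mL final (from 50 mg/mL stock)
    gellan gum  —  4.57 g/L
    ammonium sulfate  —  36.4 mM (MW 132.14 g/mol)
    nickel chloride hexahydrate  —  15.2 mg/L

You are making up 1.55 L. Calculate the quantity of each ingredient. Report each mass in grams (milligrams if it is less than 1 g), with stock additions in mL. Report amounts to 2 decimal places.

Scale factor relative to 1 L: 1.55.
gentamicin: C1V1 = C2V2 → 36.5 µg/mL × 1550 mL ÷ 50000 µg/mL = 1.13 mL
gellan gum: 4.57 g/L × 1.55 L = 7.08 g
ammonium sulfate: 36.4 mmol/L × 132.14 g/mol × 1.55 L ÷ 1000 = 7.46 g
nickel chloride hexahydrate: 15.2 mg/L × 1.55 L = 23.56 mg

gentamicin 1.13 mL; gellan gum 7.08 g; ammonium sulfate 7.46 g; nickel chloride hexahydrate 23.56 mg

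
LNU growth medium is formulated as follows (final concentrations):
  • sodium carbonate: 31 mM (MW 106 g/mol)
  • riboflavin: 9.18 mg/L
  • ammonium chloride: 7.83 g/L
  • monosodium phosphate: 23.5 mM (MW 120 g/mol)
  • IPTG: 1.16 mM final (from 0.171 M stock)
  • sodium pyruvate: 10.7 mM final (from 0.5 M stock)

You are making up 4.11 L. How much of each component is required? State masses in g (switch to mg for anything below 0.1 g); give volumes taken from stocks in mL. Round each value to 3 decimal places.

Working volume: 4.11 L.
sodium carbonate: 31 mmol/L × 106 g/mol × 4.11 L ÷ 1000 = 13.505 g
riboflavin: 9.18 mg/L × 4.11 L = 37.730 mg
ammonium chloride: 7.83 g/L × 4.11 L = 32.181 g
monosodium phosphate: 23.5 mmol/L × 120 g/mol × 4.11 L ÷ 1000 = 11.590 g
IPTG: dilute stock: 1.16 mM × 4110 mL ÷ 171 mM = 27.881 mL
sodium pyruvate: V = C2·V2/C1 = 10.7 mM × 4110 mL ÷ 500 mM = 87.954 mL

sodium carbonate 13.505 g; riboflavin 37.730 mg; ammonium chloride 32.181 g; monosodium phosphate 11.590 g; IPTG 27.881 mL; sodium pyruvate 87.954 mL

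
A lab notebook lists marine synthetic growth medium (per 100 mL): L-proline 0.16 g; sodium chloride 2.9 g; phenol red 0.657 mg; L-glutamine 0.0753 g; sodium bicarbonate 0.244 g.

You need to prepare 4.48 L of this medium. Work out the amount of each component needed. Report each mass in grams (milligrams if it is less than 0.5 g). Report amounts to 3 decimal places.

Ratio of target to recipe volume: 4480 / 100 = 44.8.
L-proline: 0.16 g × (4480 mL / 100 mL) = 7.168 g
sodium chloride: 2.9 g × (4480 mL / 100 mL) = 129.920 g
phenol red: 0.657 mg × (4480 mL / 100 mL) = 29.434 mg
L-glutamine: 0.0753 g × (4480 mL / 100 mL) = 3.373 g
sodium bicarbonate: 0.244 g × (4480 mL / 100 mL) = 10.931 g

L-proline 7.168 g; sodium chloride 129.920 g; phenol red 29.434 mg; L-glutamine 3.373 g; sodium bicarbonate 10.931 g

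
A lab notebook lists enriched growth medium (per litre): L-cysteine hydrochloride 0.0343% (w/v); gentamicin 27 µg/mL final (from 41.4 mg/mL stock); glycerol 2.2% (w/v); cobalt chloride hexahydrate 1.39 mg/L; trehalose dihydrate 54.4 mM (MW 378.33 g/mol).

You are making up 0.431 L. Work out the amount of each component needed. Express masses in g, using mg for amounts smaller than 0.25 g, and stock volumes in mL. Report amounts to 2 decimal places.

Scale factor relative to 1 L: 0.431.
L-cysteine hydrochloride: 0.0343% w/v = 0.343 g/L → 0.343 × 0.431 L = 0.147833 g = 147.83 mg
gentamicin: V = C2·V2/C1 = 27 µg/mL × 431 mL ÷ 41400 µg/mL = 0.28 mL
glycerol: 2.2 g per 100 mL × 431 mL ÷ 100 = 9.48 g
cobalt chloride hexahydrate: 1.39 mg/L × 0.431 L = 0.60 mg
trehalose dihydrate: 54.4 mmol/L × 378.33 g/mol × 0.431 L ÷ 1000 = 8.87 g

L-cysteine hydrochloride 147.83 mg; gentamicin 0.28 mL; glycerol 9.48 g; cobalt chloride hexahydrate 0.60 mg; trehalose dihydrate 8.87 g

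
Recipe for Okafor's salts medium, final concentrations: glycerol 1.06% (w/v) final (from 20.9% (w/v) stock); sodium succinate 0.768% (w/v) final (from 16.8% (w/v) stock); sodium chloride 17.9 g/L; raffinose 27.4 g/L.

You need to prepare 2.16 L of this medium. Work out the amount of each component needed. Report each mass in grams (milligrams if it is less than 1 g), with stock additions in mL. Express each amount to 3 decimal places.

Scale factor relative to 1 L: 2.16.
glycerol: C1V1 = C2V2 → 1.06% ÷ 20.9% × 2160 mL = 109.550 mL
sodium succinate: V = C2·V2/C1 = 0.768% ÷ 16.8% × 2160 mL = 98.743 mL
sodium chloride: 17.9 g/L × 2.16 L = 38.664 g
raffinose: 27.4 g/L × 2.16 L = 59.184 g

glycerol 109.550 mL; sodium succinate 98.743 mL; sodium chloride 38.664 g; raffinose 59.184 g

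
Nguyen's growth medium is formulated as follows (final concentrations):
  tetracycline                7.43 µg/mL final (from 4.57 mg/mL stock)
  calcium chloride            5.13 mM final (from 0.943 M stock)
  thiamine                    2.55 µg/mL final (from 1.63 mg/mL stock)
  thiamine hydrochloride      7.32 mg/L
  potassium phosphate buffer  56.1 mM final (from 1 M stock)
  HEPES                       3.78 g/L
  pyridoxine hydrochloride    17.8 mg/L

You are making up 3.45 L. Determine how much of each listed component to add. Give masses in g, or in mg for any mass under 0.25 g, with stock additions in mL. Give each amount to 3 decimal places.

tetracycline 5.609 mL; calcium chloride 18.768 mL; thiamine 5.397 mL; thiamine hydrochloride 25.254 mg; potassium phosphate buffer 193.545 mL; HEPES 13.041 g; pyridoxine hydrochloride 61.410 mg

Working volume: 3.45 L.
tetracycline: V = C2·V2/C1 = 7.43 µg/mL × 3450 mL ÷ 4570 µg/mL = 5.609 mL
calcium chloride: dilute stock: 5.13 mM × 3450 mL ÷ 943 mM = 18.768 mL
thiamine: V = C2·V2/C1 = 2.55 µg/mL × 3450 mL ÷ 1630 µg/mL = 5.397 mL
thiamine hydrochloride: 7.32 mg/L × 3.45 L = 25.254 mg
potassium phosphate buffer: C1V1 = C2V2 → 56.1 mM × 3450 mL ÷ 1000 mM = 193.545 mL
HEPES: 3.78 g/L × 3.45 L = 13.041 g
pyridoxine hydrochloride: 17.8 mg/L × 3.45 L = 61.410 mg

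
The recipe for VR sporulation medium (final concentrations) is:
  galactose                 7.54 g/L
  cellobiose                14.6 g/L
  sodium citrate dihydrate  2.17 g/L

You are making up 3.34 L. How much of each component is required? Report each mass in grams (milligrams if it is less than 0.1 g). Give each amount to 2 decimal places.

galactose 25.18 g; cellobiose 48.76 g; sodium citrate dihydrate 7.25 g

Scale factor relative to 1 L: 3.34.
galactose: 7.54 g/L × 3.34 L = 25.18 g
cellobiose: 14.6 g/L × 3.34 L = 48.76 g
sodium citrate dihydrate: 2.17 g/L × 3.34 L = 7.25 g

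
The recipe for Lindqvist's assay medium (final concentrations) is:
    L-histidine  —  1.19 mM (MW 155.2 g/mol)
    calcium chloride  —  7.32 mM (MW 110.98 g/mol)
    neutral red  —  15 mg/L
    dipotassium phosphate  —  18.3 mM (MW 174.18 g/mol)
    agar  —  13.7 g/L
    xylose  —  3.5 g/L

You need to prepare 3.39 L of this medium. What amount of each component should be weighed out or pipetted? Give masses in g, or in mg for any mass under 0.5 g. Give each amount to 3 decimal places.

L-histidine 0.626 g; calcium chloride 2.754 g; neutral red 50.850 mg; dipotassium phosphate 10.806 g; agar 46.443 g; xylose 11.865 g

Scale factor relative to 1 L: 3.39.
L-histidine: 1.19 mmol/L × 155.2 g/mol × 3.39 L ÷ 1000 = 0.626 g
calcium chloride: 7.32 mmol/L × 110.98 g/mol × 3.39 L ÷ 1000 = 2.754 g
neutral red: 15 mg/L × 3.39 L = 50.850 mg
dipotassium phosphate: 18.3 mmol/L × 174.18 g/mol × 3.39 L ÷ 1000 = 10.806 g
agar: 13.7 g/L × 3.39 L = 46.443 g
xylose: 3.5 g/L × 3.39 L = 11.865 g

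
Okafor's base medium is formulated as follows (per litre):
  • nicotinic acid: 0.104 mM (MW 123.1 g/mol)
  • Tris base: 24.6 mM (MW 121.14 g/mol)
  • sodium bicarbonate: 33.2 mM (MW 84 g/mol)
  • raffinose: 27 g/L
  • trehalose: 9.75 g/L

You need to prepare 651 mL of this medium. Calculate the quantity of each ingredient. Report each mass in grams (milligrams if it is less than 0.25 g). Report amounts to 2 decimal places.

nicotinic acid 8.33 mg; Tris base 1.94 g; sodium bicarbonate 1.82 g; raffinose 17.58 g; trehalose 6.35 g

Target volume = 651 mL = 0.651 L.
nicotinic acid: 0.104 mmol/L × 123.1 mg/mmol × 0.651 L = 8.33 mg
Tris base: 24.6 mmol/L × 121.14 g/mol × 0.651 L ÷ 1000 = 1.94 g
sodium bicarbonate: 33.2 mmol/L × 84 g/mol × 0.651 L ÷ 1000 = 1.82 g
raffinose: 27 g/L × 0.651 L = 17.58 g
trehalose: 9.75 g/L × 0.651 L = 6.35 g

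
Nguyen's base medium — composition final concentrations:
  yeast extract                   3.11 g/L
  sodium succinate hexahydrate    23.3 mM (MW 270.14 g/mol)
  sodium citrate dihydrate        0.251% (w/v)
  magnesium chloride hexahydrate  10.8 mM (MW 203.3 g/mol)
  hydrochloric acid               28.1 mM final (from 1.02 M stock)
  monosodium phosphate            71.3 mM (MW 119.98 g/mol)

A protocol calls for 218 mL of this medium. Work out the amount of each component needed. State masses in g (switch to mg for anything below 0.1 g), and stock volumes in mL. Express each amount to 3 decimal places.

Scale factor relative to 1 L: 0.218.
yeast extract: 3.11 g/L × 0.218 L = 0.678 g
sodium succinate hexahydrate: 23.3 mmol/L × 270.14 g/mol × 0.218 L ÷ 1000 = 1.372 g
sodium citrate dihydrate: 0.251% w/v = 2.51 g/L → 2.51 × 0.218 L = 0.547 g
magnesium chloride hexahydrate: 10.8 mmol/L × 203.3 g/mol × 0.218 L ÷ 1000 = 0.479 g
hydrochloric acid: C1V1 = C2V2 → 28.1 mM × 218 mL ÷ 1020 mM = 6.006 mL
monosodium phosphate: 71.3 mmol/L × 119.98 g/mol × 0.218 L ÷ 1000 = 1.865 g

yeast extract 0.678 g; sodium succinate hexahydrate 1.372 g; sodium citrate dihydrate 0.547 g; magnesium chloride hexahydrate 0.479 g; hydrochloric acid 6.006 mL; monosodium phosphate 1.865 g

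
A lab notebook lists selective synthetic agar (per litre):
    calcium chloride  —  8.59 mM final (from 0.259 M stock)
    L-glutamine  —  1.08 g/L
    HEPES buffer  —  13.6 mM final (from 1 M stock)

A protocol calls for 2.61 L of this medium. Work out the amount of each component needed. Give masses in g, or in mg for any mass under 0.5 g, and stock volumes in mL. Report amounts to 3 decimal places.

calcium chloride 86.563 mL; L-glutamine 2.819 g; HEPES buffer 35.496 mL

Working volume: 2.61 L.
calcium chloride: V = C2·V2/C1 = 8.59 mM × 2610 mL ÷ 259 mM = 86.563 mL
L-glutamine: 1.08 g/L × 2.61 L = 2.819 g
HEPES buffer: V = C2·V2/C1 = 13.6 mM × 2610 mL ÷ 1000 mM = 35.496 mL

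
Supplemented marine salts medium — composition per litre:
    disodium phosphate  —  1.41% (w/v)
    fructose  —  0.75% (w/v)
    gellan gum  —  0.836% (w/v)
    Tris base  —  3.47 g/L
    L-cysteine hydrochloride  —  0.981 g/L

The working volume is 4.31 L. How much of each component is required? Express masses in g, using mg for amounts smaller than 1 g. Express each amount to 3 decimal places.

disodium phosphate 60.771 g; fructose 32.325 g; gellan gum 36.032 g; Tris base 14.956 g; L-cysteine hydrochloride 4.228 g

Working volume: 4.31 L.
disodium phosphate: 1.41 g per 100 mL × 4310 mL ÷ 100 = 60.771 g
fructose: 0.75% w/v = 7.5 g/L → 7.5 × 4.31 L = 32.325 g
gellan gum: 0.836 g per 100 mL × 4310 mL ÷ 100 = 36.032 g
Tris base: 3.47 g/L × 4.31 L = 14.956 g
L-cysteine hydrochloride: 0.981 g/L × 4.31 L = 4.228 g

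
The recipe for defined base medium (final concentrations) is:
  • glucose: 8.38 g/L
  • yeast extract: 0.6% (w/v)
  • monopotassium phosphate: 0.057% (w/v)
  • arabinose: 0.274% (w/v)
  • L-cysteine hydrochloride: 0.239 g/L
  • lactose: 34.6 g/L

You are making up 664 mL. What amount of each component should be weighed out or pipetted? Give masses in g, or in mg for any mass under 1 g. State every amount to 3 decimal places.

Scale factor relative to 1 L: 0.664.
glucose: 8.38 g/L × 0.664 L = 5.564 g
yeast extract: 0.6 g per 100 mL × 664 mL ÷ 100 = 3.984 g
monopotassium phosphate: 0.057 g per 100 mL × 664 mL ÷ 100 = 0.37848 g = 378.480 mg
arabinose: 0.274% w/v = 2.74 g/L → 2.74 × 0.664 L = 1.819 g
L-cysteine hydrochloride: 0.239 g/L × 0.664 L = 0.158696 g = 158.696 mg
lactose: 34.6 g/L × 0.664 L = 22.974 g

glucose 5.564 g; yeast extract 3.984 g; monopotassium phosphate 378.480 mg; arabinose 1.819 g; L-cysteine hydrochloride 158.696 mg; lactose 22.974 g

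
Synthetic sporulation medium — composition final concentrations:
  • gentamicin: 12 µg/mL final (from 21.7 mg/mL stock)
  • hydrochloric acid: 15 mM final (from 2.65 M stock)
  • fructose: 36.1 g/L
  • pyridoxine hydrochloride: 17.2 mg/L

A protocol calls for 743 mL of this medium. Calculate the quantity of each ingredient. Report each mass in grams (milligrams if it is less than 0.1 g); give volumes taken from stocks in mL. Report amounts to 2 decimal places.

gentamicin 0.41 mL; hydrochloric acid 4.21 mL; fructose 26.82 g; pyridoxine hydrochloride 12.78 mg

Working volume: 743 mL = 0.743 L.
gentamicin: V = C2·V2/C1 = 12 µg/mL × 743 mL ÷ 21700 µg/mL = 0.41 mL
hydrochloric acid: V = C2·V2/C1 = 15 mM × 743 mL ÷ 2650 mM = 4.21 mL
fructose: 36.1 g/L × 0.743 L = 26.82 g
pyridoxine hydrochloride: 17.2 mg/L × 0.743 L = 12.78 mg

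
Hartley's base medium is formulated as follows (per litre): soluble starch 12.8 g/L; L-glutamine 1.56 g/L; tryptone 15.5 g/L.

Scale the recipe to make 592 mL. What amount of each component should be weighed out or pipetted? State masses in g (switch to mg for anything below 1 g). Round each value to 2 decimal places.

soluble starch 7.58 g; L-glutamine 923.52 mg; tryptone 9.18 g

Scale factor relative to 1 L: 0.592.
soluble starch: 12.8 g/L × 0.592 L = 7.58 g
L-glutamine: 1.56 g/L × 0.592 L = 0.92352 g = 923.52 mg
tryptone: 15.5 g/L × 0.592 L = 9.18 g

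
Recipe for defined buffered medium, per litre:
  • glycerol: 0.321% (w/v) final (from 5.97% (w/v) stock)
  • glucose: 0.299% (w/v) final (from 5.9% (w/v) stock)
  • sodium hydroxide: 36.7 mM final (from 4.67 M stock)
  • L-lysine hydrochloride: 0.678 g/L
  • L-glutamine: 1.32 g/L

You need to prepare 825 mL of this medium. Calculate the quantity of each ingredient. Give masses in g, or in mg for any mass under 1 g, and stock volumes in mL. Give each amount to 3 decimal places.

glycerol 44.359 mL; glucose 41.809 mL; sodium hydroxide 6.483 mL; L-lysine hydrochloride 559.350 mg; L-glutamine 1.089 g

Target volume = 825 mL = 0.825 L.
glycerol: V = C2·V2/C1 = 0.321% ÷ 5.97% × 825 mL = 44.359 mL
glucose: C1V1 = C2V2 → 0.299% ÷ 5.9% × 825 mL = 41.809 mL
sodium hydroxide: V = C2·V2/C1 = 36.7 mM × 825 mL ÷ 4670 mM = 6.483 mL
L-lysine hydrochloride: 0.678 g/L × 0.825 L = 0.55935 g = 559.350 mg
L-glutamine: 1.32 g/L × 0.825 L = 1.089 g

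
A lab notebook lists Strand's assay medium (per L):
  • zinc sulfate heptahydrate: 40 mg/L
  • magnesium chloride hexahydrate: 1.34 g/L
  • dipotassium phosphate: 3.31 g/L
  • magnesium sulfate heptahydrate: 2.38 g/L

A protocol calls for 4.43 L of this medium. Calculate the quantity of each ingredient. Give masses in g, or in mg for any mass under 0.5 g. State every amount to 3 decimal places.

zinc sulfate heptahydrate 177.200 mg; magnesium chloride hexahydrate 5.936 g; dipotassium phosphate 14.663 g; magnesium sulfate heptahydrate 10.543 g

Scale factor relative to 1 L: 4.43.
zinc sulfate heptahydrate: 40 mg/L × 4.43 L = 177.200 mg
magnesium chloride hexahydrate: 1.34 g/L × 4.43 L = 5.936 g
dipotassium phosphate: 3.31 g/L × 4.43 L = 14.663 g
magnesium sulfate heptahydrate: 2.38 g/L × 4.43 L = 10.543 g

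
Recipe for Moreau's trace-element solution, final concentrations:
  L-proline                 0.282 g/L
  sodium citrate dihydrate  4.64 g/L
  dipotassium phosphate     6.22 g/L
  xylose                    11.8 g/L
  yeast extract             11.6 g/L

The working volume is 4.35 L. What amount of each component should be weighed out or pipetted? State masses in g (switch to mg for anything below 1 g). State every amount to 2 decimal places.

L-proline 1.23 g; sodium citrate dihydrate 20.18 g; dipotassium phosphate 27.06 g; xylose 51.33 g; yeast extract 50.46 g

Working volume: 4.35 L.
L-proline: 0.282 g/L × 4.35 L = 1.23 g
sodium citrate dihydrate: 4.64 g/L × 4.35 L = 20.18 g
dipotassium phosphate: 6.22 g/L × 4.35 L = 27.06 g
xylose: 11.8 g/L × 4.35 L = 51.33 g
yeast extract: 11.6 g/L × 4.35 L = 50.46 g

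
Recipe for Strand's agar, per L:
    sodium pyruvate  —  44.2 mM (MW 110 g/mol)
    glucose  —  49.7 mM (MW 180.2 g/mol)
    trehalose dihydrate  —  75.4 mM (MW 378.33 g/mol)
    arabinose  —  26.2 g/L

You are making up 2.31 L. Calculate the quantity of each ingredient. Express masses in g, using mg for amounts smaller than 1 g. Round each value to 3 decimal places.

sodium pyruvate 11.231 g; glucose 20.688 g; trehalose dihydrate 65.895 g; arabinose 60.522 g

Working volume: 2.31 L.
sodium pyruvate: 44.2 mmol/L × 110 g/mol × 2.31 L ÷ 1000 = 11.231 g
glucose: 49.7 mmol/L × 180.2 g/mol × 2.31 L ÷ 1000 = 20.688 g
trehalose dihydrate: 75.4 mmol/L × 378.33 g/mol × 2.31 L ÷ 1000 = 65.895 g
arabinose: 26.2 g/L × 2.31 L = 60.522 g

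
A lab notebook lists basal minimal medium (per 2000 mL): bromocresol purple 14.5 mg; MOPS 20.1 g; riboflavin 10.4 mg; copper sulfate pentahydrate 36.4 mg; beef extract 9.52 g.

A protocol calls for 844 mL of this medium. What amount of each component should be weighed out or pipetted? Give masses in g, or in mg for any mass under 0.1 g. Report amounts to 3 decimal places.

bromocresol purple 6.119 mg; MOPS 8.482 g; riboflavin 4.389 mg; copper sulfate pentahydrate 15.361 mg; beef extract 4.017 g

Ratio of target to recipe volume: 844 / 2000 = 0.422.
bromocresol purple: 14.5 mg × (844 mL / 2000 mL) = 6.119 mg
MOPS: 20.1 g × (844 mL / 2000 mL) = 8.482 g
riboflavin: 10.4 mg × (844 mL / 2000 mL) = 4.389 mg
copper sulfate pentahydrate: 36.4 mg × (844 mL / 2000 mL) = 15.361 mg
beef extract: 9.52 g × (844 mL / 2000 mL) = 4.017 g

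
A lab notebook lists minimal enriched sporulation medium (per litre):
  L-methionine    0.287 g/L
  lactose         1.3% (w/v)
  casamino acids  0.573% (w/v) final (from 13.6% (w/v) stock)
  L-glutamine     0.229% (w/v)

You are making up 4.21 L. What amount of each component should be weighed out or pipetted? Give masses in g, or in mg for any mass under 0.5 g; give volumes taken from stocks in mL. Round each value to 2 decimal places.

Scale factor relative to 1 L: 4.21.
L-methionine: 0.287 g/L × 4.21 L = 1.21 g
lactose: 1.3% w/v = 13 g/L → 13 × 4.21 L = 54.73 g
casamino acids: dilute stock: 0.573% ÷ 13.6% × 4210 mL = 177.38 mL
L-glutamine: 0.229 g per 100 mL × 4210 mL ÷ 100 = 9.64 g

L-methionine 1.21 g; lactose 54.73 g; casamino acids 177.38 mL; L-glutamine 9.64 g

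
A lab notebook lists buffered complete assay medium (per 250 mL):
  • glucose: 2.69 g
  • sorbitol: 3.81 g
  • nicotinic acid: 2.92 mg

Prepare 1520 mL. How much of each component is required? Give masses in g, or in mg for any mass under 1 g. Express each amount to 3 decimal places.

Scale factor = 1520 mL / 250 mL = 6.08.
glucose: 2.69 g × (1520 mL / 250 mL) = 16.355 g
sorbitol: 3.81 g × (1520 mL / 250 mL) = 23.165 g
nicotinic acid: 2.92 mg × (1520 mL / 250 mL) = 17.754 mg

glucose 16.355 g; sorbitol 23.165 g; nicotinic acid 17.754 mg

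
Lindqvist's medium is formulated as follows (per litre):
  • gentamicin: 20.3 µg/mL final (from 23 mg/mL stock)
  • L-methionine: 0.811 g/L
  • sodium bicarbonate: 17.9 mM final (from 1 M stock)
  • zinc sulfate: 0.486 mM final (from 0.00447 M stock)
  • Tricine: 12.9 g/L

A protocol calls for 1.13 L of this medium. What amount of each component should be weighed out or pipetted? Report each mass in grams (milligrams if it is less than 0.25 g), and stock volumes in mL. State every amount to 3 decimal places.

gentamicin 0.997 mL; L-methionine 0.916 g; sodium bicarbonate 20.227 mL; zinc sulfate 122.859 mL; Tricine 14.577 g

Scale factor relative to 1 L: 1.13.
gentamicin: V = C2·V2/C1 = 20.3 µg/mL × 1130 mL ÷ 23000 µg/mL = 0.997 mL
L-methionine: 0.811 g/L × 1.13 L = 0.916 g
sodium bicarbonate: V = C2·V2/C1 = 17.9 mM × 1130 mL ÷ 1000 mM = 20.227 mL
zinc sulfate: C1V1 = C2V2 → 0.486 mM × 1130 mL ÷ 4.47 mM = 122.859 mL
Tricine: 12.9 g/L × 1.13 L = 14.577 g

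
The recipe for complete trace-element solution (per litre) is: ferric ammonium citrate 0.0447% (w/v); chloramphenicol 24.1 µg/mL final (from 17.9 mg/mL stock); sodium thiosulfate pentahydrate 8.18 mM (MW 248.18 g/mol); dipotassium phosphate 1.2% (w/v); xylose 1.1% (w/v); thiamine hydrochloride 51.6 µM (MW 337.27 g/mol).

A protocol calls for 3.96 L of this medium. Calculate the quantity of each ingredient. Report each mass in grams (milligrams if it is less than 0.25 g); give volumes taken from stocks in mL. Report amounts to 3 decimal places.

ferric ammonium citrate 1.770 g; chloramphenicol 5.332 mL; sodium thiosulfate pentahydrate 8.039 g; dipotassium phosphate 47.520 g; xylose 43.560 g; thiamine hydrochloride 68.916 mg

Scale factor relative to 1 L: 3.96.
ferric ammonium citrate: 0.0447% w/v = 0.447 g/L → 0.447 × 3.96 L = 1.770 g
chloramphenicol: C1V1 = C2V2 → 24.1 µg/mL × 3960 mL ÷ 17900 µg/mL = 5.332 mL
sodium thiosulfate pentahydrate: 8.18 mmol/L × 248.18 g/mol × 3.96 L ÷ 1000 = 8.039 g
dipotassium phosphate: 1.2 g per 100 mL × 3960 mL ÷ 100 = 47.520 g
xylose: 1.1 g per 100 mL × 3960 mL ÷ 100 = 43.560 g
thiamine hydrochloride: 51.6 µmol/L × 337.27 g/mol × 3.96 L ÷ 1000 = 68.916 mg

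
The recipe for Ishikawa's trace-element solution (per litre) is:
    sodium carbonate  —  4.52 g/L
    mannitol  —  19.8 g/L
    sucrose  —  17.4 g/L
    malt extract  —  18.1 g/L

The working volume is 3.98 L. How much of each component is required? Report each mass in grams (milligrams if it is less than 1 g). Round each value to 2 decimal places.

Working volume: 3.98 L.
sodium carbonate: 4.52 g/L × 3.98 L = 17.99 g
mannitol: 19.8 g/L × 3.98 L = 78.80 g
sucrose: 17.4 g/L × 3.98 L = 69.25 g
malt extract: 18.1 g/L × 3.98 L = 72.04 g

sodium carbonate 17.99 g; mannitol 78.80 g; sucrose 69.25 g; malt extract 72.04 g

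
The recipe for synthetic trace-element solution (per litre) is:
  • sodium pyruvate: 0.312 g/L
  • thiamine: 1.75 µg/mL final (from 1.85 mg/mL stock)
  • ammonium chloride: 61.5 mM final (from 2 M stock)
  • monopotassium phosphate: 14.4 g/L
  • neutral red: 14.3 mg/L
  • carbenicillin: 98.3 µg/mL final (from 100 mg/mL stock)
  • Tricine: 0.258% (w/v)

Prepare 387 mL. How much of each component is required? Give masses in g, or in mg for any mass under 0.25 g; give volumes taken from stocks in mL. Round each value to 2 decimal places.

Scale factor relative to 1 L: 0.387.
sodium pyruvate: 0.312 g/L × 0.387 L = 0.120744 g = 120.74 mg
thiamine: V = C2·V2/C1 = 1.75 µg/mL × 387 mL ÷ 1850 µg/mL = 0.37 mL
ammonium chloride: C1V1 = C2V2 → 61.5 mM × 387 mL ÷ 2000 mM = 11.90 mL
monopotassium phosphate: 14.4 g/L × 0.387 L = 5.57 g
neutral red: 14.3 mg/L × 0.387 L = 5.53 mg
carbenicillin: dilute stock: 98.3 µg/mL × 387 mL ÷ 100000 µg/mL = 0.38 mL
Tricine: 0.258% w/v = 2.58 g/L → 2.58 × 0.387 L = 1.00 g

sodium pyruvate 120.74 mg; thiamine 0.37 mL; ammonium chloride 11.90 mL; monopotassium phosphate 5.57 g; neutral red 5.53 mg; carbenicillin 0.38 mL; Tricine 1.00 g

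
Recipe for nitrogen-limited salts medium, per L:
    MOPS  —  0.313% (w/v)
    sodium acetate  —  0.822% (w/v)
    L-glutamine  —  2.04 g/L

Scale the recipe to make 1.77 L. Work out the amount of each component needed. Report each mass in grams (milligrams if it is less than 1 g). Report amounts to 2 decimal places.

Working volume: 1.77 L.
MOPS: 0.313 g per 100 mL × 1770 mL ÷ 100 = 5.54 g
sodium acetate: 0.822 g per 100 mL × 1770 mL ÷ 100 = 14.55 g
L-glutamine: 2.04 g/L × 1.77 L = 3.61 g

MOPS 5.54 g; sodium acetate 14.55 g; L-glutamine 3.61 g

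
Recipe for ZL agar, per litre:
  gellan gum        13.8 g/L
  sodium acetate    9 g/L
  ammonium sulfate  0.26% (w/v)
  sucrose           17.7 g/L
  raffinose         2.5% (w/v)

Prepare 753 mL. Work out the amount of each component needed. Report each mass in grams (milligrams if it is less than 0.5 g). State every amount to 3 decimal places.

gellan gum 10.391 g; sodium acetate 6.777 g; ammonium sulfate 1.958 g; sucrose 13.328 g; raffinose 18.825 g

Target volume = 753 mL = 0.753 L.
gellan gum: 13.8 g/L × 0.753 L = 10.391 g
sodium acetate: 9 g/L × 0.753 L = 6.777 g
ammonium sulfate: 0.26% w/v = 2.6 g/L → 2.6 × 0.753 L = 1.958 g
sucrose: 17.7 g/L × 0.753 L = 13.328 g
raffinose: 2.5% w/v = 25 g/L → 25 × 0.753 L = 18.825 g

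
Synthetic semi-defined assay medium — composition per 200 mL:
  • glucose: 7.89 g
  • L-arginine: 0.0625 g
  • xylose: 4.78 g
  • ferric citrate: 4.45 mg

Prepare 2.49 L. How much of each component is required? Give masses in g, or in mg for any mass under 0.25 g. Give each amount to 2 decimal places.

glucose 98.23 g; L-arginine 0.78 g; xylose 59.51 g; ferric citrate 55.40 mg

Ratio of target to recipe volume: 2490 / 200 = 12.45.
glucose: 7.89 g × (2490 mL / 200 mL) = 98.23 g
L-arginine: 0.0625 g × (2490 mL / 200 mL) = 0.78 g
xylose: 4.78 g × (2490 mL / 200 mL) = 59.51 g
ferric citrate: 4.45 mg × (2490 mL / 200 mL) = 55.40 mg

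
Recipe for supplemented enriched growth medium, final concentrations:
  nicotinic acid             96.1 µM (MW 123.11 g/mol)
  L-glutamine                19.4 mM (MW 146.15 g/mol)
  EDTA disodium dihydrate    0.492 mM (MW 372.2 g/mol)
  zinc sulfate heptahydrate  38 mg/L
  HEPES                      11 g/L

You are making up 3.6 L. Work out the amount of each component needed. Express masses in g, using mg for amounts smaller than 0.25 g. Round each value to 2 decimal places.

Working volume: 3.6 L.
nicotinic acid: 96.1 µmol/L × 123.11 g/mol × 3.6 L ÷ 1000 = 42.59 mg
L-glutamine: 19.4 mmol/L × 146.15 g/mol × 3.6 L ÷ 1000 = 10.21 g
EDTA disodium dihydrate: 0.492 mmol/L × 372.2 g/mol × 3.6 L ÷ 1000 = 0.66 g
zinc sulfate heptahydrate: 38 mg/L × 3.6 L = 136.80 mg
HEPES: 11 g/L × 3.6 L = 39.60 g

nicotinic acid 42.59 mg; L-glutamine 10.21 g; EDTA disodium dihydrate 0.66 g; zinc sulfate heptahydrate 136.80 mg; HEPES 39.60 g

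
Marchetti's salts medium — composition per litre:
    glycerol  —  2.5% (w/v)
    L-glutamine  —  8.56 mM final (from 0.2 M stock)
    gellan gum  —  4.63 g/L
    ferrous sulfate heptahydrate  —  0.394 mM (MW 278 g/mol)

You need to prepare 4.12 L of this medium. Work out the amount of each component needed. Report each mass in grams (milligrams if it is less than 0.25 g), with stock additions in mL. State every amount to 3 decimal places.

Scale factor relative to 1 L: 4.12.
glycerol: 2.5 g per 100 mL × 4120 mL ÷ 100 = 103.000 g
L-glutamine: dilute stock: 8.56 mM × 4120 mL ÷ 200 mM = 176.336 mL
gellan gum: 4.63 g/L × 4.12 L = 19.076 g
ferrous sulfate heptahydrate: 0.394 mmol/L × 278 g/mol × 4.12 L ÷ 1000 = 0.451 g

glycerol 103.000 g; L-glutamine 176.336 mL; gellan gum 19.076 g; ferrous sulfate heptahydrate 0.451 g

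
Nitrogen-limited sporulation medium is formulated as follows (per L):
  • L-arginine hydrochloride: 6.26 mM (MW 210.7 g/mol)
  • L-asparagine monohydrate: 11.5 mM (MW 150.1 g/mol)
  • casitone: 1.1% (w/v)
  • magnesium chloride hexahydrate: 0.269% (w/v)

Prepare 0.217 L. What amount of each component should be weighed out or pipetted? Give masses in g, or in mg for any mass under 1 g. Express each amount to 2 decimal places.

Scale factor relative to 1 L: 0.217.
L-arginine hydrochloride: 6.26 mmol/L × 210.7 mg/mmol × 0.217 L = 286.22 mg
L-asparagine monohydrate: 11.5 mmol/L × 150.1 mg/mmol × 0.217 L = 374.57 mg
casitone: 1.1% w/v = 11 g/L → 11 × 0.217 L = 2.39 g
magnesium chloride hexahydrate: 0.269 g per 100 mL × 217 mL ÷ 100 = 0.58373 g = 583.73 mg

L-arginine hydrochloride 286.22 mg; L-asparagine monohydrate 374.57 mg; casitone 2.39 g; magnesium chloride hexahydrate 583.73 mg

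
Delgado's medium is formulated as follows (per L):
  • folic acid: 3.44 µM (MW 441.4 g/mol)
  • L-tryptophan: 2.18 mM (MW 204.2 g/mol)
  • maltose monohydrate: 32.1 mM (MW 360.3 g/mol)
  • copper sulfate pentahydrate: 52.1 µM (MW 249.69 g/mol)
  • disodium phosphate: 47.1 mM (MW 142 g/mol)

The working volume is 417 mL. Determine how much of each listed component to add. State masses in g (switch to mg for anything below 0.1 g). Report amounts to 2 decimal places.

Scale factor relative to 1 L: 0.417.
folic acid: 3.44 µmol/L × 441.4 g/mol × 0.417 L ÷ 1000 = 0.63 mg
L-tryptophan: 2.18 mmol/L × 204.2 g/mol × 0.417 L ÷ 1000 = 0.19 g
maltose monohydrate: 32.1 mmol/L × 360.3 g/mol × 0.417 L ÷ 1000 = 4.82 g
copper sulfate pentahydrate: 52.1 µmol/L × 249.69 g/mol × 0.417 L ÷ 1000 = 5.42 mg
disodium phosphate: 47.1 mmol/L × 142 g/mol × 0.417 L ÷ 1000 = 2.79 g

folic acid 0.63 mg; L-tryptophan 0.19 g; maltose monohydrate 4.82 g; copper sulfate pentahydrate 5.42 mg; disodium phosphate 2.79 g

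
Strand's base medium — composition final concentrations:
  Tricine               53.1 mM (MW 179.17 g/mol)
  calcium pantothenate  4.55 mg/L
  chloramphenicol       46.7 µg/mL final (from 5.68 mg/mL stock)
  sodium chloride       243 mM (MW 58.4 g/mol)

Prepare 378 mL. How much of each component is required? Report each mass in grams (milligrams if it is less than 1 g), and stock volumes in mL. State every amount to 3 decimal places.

Tricine 3.596 g; calcium pantothenate 1.720 mg; chloramphenicol 3.108 mL; sodium chloride 5.364 g

Working volume: 378 mL = 0.378 L.
Tricine: 53.1 mmol/L × 179.17 g/mol × 0.378 L ÷ 1000 = 3.596 g
calcium pantothenate: 4.55 mg/L × 0.378 L = 1.720 mg
chloramphenicol: dilute stock: 46.7 µg/mL × 378 mL ÷ 5680 µg/mL = 3.108 mL
sodium chloride: 243 mmol/L × 58.4 g/mol × 0.378 L ÷ 1000 = 5.364 g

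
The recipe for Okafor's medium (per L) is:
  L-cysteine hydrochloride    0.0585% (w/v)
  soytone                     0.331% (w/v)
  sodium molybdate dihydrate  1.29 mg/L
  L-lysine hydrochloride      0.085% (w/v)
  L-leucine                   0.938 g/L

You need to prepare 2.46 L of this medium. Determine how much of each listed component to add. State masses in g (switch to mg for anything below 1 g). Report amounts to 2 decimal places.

L-cysteine hydrochloride 1.44 g; soytone 8.14 g; sodium molybdate dihydrate 3.17 mg; L-lysine hydrochloride 2.09 g; L-leucine 2.31 g

Scale factor relative to 1 L: 2.46.
L-cysteine hydrochloride: 0.0585 g per 100 mL × 2460 mL ÷ 100 = 1.44 g
soytone: 0.331 g per 100 mL × 2460 mL ÷ 100 = 8.14 g
sodium molybdate dihydrate: 1.29 mg/L × 2.46 L = 3.17 mg
L-lysine hydrochloride: 0.085 g per 100 mL × 2460 mL ÷ 100 = 2.09 g
L-leucine: 0.938 g/L × 2.46 L = 2.31 g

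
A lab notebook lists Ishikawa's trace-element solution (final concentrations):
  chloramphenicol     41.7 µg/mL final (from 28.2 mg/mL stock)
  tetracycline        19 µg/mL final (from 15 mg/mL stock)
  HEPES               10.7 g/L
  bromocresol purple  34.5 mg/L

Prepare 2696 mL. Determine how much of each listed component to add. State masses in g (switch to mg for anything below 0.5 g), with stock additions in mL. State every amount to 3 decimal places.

chloramphenicol 3.987 mL; tetracycline 3.415 mL; HEPES 28.847 g; bromocresol purple 93.012 mg

Target volume = 2696 mL = 2.696 L.
chloramphenicol: V = C2·V2/C1 = 41.7 µg/mL × 2696 mL ÷ 28200 µg/mL = 3.987 mL
tetracycline: C1V1 = C2V2 → 19 µg/mL × 2696 mL ÷ 15000 µg/mL = 3.415 mL
HEPES: 10.7 g/L × 2.696 L = 28.847 g
bromocresol purple: 34.5 mg/L × 2.696 L = 93.012 mg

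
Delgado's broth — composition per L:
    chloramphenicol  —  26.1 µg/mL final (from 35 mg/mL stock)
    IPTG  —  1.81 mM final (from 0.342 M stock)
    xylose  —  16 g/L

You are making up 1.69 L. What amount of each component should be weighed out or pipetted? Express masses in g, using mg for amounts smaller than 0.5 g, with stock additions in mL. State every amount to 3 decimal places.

Scale factor relative to 1 L: 1.69.
chloramphenicol: V = C2·V2/C1 = 26.1 µg/mL × 1690 mL ÷ 35000 µg/mL = 1.260 mL
IPTG: dilute stock: 1.81 mM × 1690 mL ÷ 342 mM = 8.944 mL
xylose: 16 g/L × 1.69 L = 27.040 g

chloramphenicol 1.260 mL; IPTG 8.944 mL; xylose 27.040 g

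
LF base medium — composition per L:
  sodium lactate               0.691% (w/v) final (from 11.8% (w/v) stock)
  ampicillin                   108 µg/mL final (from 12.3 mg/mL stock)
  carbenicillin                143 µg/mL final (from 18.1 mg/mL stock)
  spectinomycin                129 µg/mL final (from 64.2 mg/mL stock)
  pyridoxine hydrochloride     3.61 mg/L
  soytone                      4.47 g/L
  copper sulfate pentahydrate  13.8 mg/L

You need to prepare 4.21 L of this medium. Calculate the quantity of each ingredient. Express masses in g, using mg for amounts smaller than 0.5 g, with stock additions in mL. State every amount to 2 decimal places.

sodium lactate 246.53 mL; ampicillin 36.97 mL; carbenicillin 33.26 mL; spectinomycin 8.46 mL; pyridoxine hydrochloride 15.20 mg; soytone 18.82 g; copper sulfate pentahydrate 58.10 mg

Working volume: 4.21 L.
sodium lactate: dilute stock: 0.691% ÷ 11.8% × 4210 mL = 246.53 mL
ampicillin: C1V1 = C2V2 → 108 µg/mL × 4210 mL ÷ 12300 µg/mL = 36.97 mL
carbenicillin: C1V1 = C2V2 → 143 µg/mL × 4210 mL ÷ 18100 µg/mL = 33.26 mL
spectinomycin: V = C2·V2/C1 = 129 µg/mL × 4210 mL ÷ 64200 µg/mL = 8.46 mL
pyridoxine hydrochloride: 3.61 mg/L × 4.21 L = 15.20 mg
soytone: 4.47 g/L × 4.21 L = 18.82 g
copper sulfate pentahydrate: 13.8 mg/L × 4.21 L = 58.10 mg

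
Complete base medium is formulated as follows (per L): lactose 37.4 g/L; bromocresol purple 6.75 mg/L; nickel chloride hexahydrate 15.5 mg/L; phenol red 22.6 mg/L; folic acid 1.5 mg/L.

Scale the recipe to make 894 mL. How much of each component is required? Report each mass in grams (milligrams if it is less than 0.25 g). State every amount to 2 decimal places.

lactose 33.44 g; bromocresol purple 6.03 mg; nickel chloride hexahydrate 13.86 mg; phenol red 20.20 mg; folic acid 1.34 mg

Working volume: 894 mL = 0.894 L.
lactose: 37.4 g/L × 0.894 L = 33.44 g
bromocresol purple: 6.75 mg/L × 0.894 L = 6.03 mg
nickel chloride hexahydrate: 15.5 mg/L × 0.894 L = 13.86 mg
phenol red: 22.6 mg/L × 0.894 L = 20.20 mg
folic acid: 1.5 mg/L × 0.894 L = 1.34 mg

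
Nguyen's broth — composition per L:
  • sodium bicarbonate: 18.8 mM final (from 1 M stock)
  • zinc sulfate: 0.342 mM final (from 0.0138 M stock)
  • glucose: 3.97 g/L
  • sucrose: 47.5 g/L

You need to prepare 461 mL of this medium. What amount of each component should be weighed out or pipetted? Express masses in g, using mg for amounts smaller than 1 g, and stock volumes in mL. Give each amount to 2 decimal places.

sodium bicarbonate 8.67 mL; zinc sulfate 11.42 mL; glucose 1.83 g; sucrose 21.90 g

Working volume: 461 mL = 0.461 L.
sodium bicarbonate: dilute stock: 18.8 mM × 461 mL ÷ 1000 mM = 8.67 mL
zinc sulfate: C1V1 = C2V2 → 0.342 mM × 461 mL ÷ 13.8 mM = 11.42 mL
glucose: 3.97 g/L × 0.461 L = 1.83 g
sucrose: 47.5 g/L × 0.461 L = 21.90 g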